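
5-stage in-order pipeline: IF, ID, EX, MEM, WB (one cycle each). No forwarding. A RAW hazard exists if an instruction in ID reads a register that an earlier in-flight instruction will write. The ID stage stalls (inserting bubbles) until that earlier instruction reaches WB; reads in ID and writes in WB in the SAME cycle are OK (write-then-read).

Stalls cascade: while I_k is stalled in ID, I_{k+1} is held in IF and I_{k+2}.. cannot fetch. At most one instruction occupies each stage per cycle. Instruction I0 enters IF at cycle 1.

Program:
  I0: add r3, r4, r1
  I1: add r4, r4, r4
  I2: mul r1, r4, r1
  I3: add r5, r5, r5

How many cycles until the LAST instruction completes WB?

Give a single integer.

I0 add r3 <- r4,r1: IF@1 ID@2 stall=0 (-) EX@3 MEM@4 WB@5
I1 add r4 <- r4,r4: IF@2 ID@3 stall=0 (-) EX@4 MEM@5 WB@6
I2 mul r1 <- r4,r1: IF@3 ID@4 stall=2 (RAW on I1.r4 (WB@6)) EX@7 MEM@8 WB@9
I3 add r5 <- r5,r5: IF@4 ID@7 stall=0 (-) EX@8 MEM@9 WB@10

Answer: 10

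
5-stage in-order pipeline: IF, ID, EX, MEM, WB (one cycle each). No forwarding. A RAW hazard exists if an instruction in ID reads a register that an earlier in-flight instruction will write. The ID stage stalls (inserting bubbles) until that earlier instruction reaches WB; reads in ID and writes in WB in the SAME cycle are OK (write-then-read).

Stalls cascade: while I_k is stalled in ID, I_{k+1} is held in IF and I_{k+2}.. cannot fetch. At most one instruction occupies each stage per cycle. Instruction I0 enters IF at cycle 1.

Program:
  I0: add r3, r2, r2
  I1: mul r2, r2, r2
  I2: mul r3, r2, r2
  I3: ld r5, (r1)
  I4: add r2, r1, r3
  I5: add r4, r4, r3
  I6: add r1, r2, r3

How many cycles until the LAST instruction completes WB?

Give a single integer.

Answer: 15

Derivation:
I0 add r3 <- r2,r2: IF@1 ID@2 stall=0 (-) EX@3 MEM@4 WB@5
I1 mul r2 <- r2,r2: IF@2 ID@3 stall=0 (-) EX@4 MEM@5 WB@6
I2 mul r3 <- r2,r2: IF@3 ID@4 stall=2 (RAW on I1.r2 (WB@6)) EX@7 MEM@8 WB@9
I3 ld r5 <- r1: IF@4 ID@7 stall=0 (-) EX@8 MEM@9 WB@10
I4 add r2 <- r1,r3: IF@7 ID@8 stall=1 (RAW on I2.r3 (WB@9)) EX@10 MEM@11 WB@12
I5 add r4 <- r4,r3: IF@8 ID@10 stall=0 (-) EX@11 MEM@12 WB@13
I6 add r1 <- r2,r3: IF@10 ID@11 stall=1 (RAW on I4.r2 (WB@12)) EX@13 MEM@14 WB@15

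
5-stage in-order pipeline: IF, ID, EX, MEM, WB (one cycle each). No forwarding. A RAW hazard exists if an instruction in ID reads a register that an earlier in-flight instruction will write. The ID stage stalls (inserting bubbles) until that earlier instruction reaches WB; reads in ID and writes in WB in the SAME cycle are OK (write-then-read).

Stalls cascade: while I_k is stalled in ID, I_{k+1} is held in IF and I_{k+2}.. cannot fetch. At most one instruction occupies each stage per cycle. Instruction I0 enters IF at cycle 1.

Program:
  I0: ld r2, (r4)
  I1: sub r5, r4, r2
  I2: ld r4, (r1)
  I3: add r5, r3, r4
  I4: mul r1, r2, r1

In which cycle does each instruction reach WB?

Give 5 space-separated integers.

Answer: 5 8 9 12 13

Derivation:
I0 ld r2 <- r4: IF@1 ID@2 stall=0 (-) EX@3 MEM@4 WB@5
I1 sub r5 <- r4,r2: IF@2 ID@3 stall=2 (RAW on I0.r2 (WB@5)) EX@6 MEM@7 WB@8
I2 ld r4 <- r1: IF@3 ID@6 stall=0 (-) EX@7 MEM@8 WB@9
I3 add r5 <- r3,r4: IF@6 ID@7 stall=2 (RAW on I2.r4 (WB@9)) EX@10 MEM@11 WB@12
I4 mul r1 <- r2,r1: IF@7 ID@10 stall=0 (-) EX@11 MEM@12 WB@13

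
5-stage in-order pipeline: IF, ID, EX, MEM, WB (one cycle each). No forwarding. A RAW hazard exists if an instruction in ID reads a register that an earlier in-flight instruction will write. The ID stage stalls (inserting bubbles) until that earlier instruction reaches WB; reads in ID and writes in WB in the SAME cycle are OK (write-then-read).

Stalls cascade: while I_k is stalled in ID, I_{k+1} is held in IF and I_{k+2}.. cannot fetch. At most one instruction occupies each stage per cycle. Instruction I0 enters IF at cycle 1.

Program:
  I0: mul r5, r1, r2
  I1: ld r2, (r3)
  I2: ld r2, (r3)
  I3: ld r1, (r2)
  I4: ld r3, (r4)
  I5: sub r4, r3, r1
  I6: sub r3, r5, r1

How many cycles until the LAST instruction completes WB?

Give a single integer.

Answer: 15

Derivation:
I0 mul r5 <- r1,r2: IF@1 ID@2 stall=0 (-) EX@3 MEM@4 WB@5
I1 ld r2 <- r3: IF@2 ID@3 stall=0 (-) EX@4 MEM@5 WB@6
I2 ld r2 <- r3: IF@3 ID@4 stall=0 (-) EX@5 MEM@6 WB@7
I3 ld r1 <- r2: IF@4 ID@5 stall=2 (RAW on I2.r2 (WB@7)) EX@8 MEM@9 WB@10
I4 ld r3 <- r4: IF@5 ID@8 stall=0 (-) EX@9 MEM@10 WB@11
I5 sub r4 <- r3,r1: IF@8 ID@9 stall=2 (RAW on I4.r3 (WB@11)) EX@12 MEM@13 WB@14
I6 sub r3 <- r5,r1: IF@9 ID@12 stall=0 (-) EX@13 MEM@14 WB@15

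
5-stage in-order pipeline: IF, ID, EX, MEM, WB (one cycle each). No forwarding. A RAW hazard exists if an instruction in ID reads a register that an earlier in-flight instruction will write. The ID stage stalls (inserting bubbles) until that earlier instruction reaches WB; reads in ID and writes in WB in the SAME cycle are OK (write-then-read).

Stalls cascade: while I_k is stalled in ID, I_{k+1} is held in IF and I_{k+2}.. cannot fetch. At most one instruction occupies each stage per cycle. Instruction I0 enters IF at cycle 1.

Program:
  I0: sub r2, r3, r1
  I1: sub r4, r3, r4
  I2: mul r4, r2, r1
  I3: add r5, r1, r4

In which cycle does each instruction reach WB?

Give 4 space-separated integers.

I0 sub r2 <- r3,r1: IF@1 ID@2 stall=0 (-) EX@3 MEM@4 WB@5
I1 sub r4 <- r3,r4: IF@2 ID@3 stall=0 (-) EX@4 MEM@5 WB@6
I2 mul r4 <- r2,r1: IF@3 ID@4 stall=1 (RAW on I0.r2 (WB@5)) EX@6 MEM@7 WB@8
I3 add r5 <- r1,r4: IF@4 ID@6 stall=2 (RAW on I2.r4 (WB@8)) EX@9 MEM@10 WB@11

Answer: 5 6 8 11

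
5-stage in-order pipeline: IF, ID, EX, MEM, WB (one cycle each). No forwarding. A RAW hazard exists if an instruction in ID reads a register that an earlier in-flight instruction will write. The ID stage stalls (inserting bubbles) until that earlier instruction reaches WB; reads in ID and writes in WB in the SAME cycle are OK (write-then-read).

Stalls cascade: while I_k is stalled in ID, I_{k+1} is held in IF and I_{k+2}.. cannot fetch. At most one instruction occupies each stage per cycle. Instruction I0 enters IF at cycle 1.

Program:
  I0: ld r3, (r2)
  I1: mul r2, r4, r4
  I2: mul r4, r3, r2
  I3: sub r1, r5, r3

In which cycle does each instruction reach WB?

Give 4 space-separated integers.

I0 ld r3 <- r2: IF@1 ID@2 stall=0 (-) EX@3 MEM@4 WB@5
I1 mul r2 <- r4,r4: IF@2 ID@3 stall=0 (-) EX@4 MEM@5 WB@6
I2 mul r4 <- r3,r2: IF@3 ID@4 stall=2 (RAW on I1.r2 (WB@6)) EX@7 MEM@8 WB@9
I3 sub r1 <- r5,r3: IF@4 ID@7 stall=0 (-) EX@8 MEM@9 WB@10

Answer: 5 6 9 10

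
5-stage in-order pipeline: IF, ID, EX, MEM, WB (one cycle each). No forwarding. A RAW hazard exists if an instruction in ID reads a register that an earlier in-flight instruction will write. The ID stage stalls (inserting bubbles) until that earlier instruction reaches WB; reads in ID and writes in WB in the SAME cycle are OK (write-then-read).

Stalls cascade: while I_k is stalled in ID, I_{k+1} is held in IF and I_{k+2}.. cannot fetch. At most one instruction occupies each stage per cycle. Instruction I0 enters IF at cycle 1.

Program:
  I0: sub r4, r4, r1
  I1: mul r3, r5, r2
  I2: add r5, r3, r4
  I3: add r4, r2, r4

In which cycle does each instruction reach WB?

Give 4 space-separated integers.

I0 sub r4 <- r4,r1: IF@1 ID@2 stall=0 (-) EX@3 MEM@4 WB@5
I1 mul r3 <- r5,r2: IF@2 ID@3 stall=0 (-) EX@4 MEM@5 WB@6
I2 add r5 <- r3,r4: IF@3 ID@4 stall=2 (RAW on I1.r3 (WB@6)) EX@7 MEM@8 WB@9
I3 add r4 <- r2,r4: IF@4 ID@7 stall=0 (-) EX@8 MEM@9 WB@10

Answer: 5 6 9 10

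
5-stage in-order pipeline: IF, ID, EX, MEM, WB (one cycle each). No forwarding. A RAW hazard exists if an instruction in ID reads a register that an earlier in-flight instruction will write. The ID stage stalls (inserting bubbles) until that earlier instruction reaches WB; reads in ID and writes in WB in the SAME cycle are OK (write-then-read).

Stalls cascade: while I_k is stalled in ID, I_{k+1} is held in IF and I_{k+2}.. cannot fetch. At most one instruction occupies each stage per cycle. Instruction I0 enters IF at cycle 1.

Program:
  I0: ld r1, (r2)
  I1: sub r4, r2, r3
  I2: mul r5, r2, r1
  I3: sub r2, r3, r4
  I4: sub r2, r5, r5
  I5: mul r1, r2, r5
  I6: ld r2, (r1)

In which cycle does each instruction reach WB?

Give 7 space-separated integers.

Answer: 5 6 8 9 11 14 17

Derivation:
I0 ld r1 <- r2: IF@1 ID@2 stall=0 (-) EX@3 MEM@4 WB@5
I1 sub r4 <- r2,r3: IF@2 ID@3 stall=0 (-) EX@4 MEM@5 WB@6
I2 mul r5 <- r2,r1: IF@3 ID@4 stall=1 (RAW on I0.r1 (WB@5)) EX@6 MEM@7 WB@8
I3 sub r2 <- r3,r4: IF@4 ID@6 stall=0 (-) EX@7 MEM@8 WB@9
I4 sub r2 <- r5,r5: IF@6 ID@7 stall=1 (RAW on I2.r5 (WB@8)) EX@9 MEM@10 WB@11
I5 mul r1 <- r2,r5: IF@7 ID@9 stall=2 (RAW on I4.r2 (WB@11)) EX@12 MEM@13 WB@14
I6 ld r2 <- r1: IF@9 ID@12 stall=2 (RAW on I5.r1 (WB@14)) EX@15 MEM@16 WB@17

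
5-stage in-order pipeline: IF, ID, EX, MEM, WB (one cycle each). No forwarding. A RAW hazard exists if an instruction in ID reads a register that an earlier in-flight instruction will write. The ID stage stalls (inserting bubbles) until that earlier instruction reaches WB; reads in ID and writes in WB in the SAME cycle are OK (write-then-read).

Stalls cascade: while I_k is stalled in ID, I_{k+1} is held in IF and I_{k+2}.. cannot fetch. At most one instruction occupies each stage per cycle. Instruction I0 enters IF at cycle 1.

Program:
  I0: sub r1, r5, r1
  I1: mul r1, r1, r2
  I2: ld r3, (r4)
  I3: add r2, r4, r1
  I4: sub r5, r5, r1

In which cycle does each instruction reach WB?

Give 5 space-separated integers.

I0 sub r1 <- r5,r1: IF@1 ID@2 stall=0 (-) EX@3 MEM@4 WB@5
I1 mul r1 <- r1,r2: IF@2 ID@3 stall=2 (RAW on I0.r1 (WB@5)) EX@6 MEM@7 WB@8
I2 ld r3 <- r4: IF@3 ID@6 stall=0 (-) EX@7 MEM@8 WB@9
I3 add r2 <- r4,r1: IF@6 ID@7 stall=1 (RAW on I1.r1 (WB@8)) EX@9 MEM@10 WB@11
I4 sub r5 <- r5,r1: IF@7 ID@9 stall=0 (-) EX@10 MEM@11 WB@12

Answer: 5 8 9 11 12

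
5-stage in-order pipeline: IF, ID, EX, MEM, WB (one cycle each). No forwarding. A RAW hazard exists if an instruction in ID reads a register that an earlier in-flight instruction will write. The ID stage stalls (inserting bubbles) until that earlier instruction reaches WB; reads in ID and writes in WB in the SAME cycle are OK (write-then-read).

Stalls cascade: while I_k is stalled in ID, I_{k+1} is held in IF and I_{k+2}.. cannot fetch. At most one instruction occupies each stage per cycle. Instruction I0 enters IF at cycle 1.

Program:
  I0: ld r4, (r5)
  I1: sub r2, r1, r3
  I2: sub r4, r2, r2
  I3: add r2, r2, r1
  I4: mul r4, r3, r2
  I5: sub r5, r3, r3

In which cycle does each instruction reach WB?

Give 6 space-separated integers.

Answer: 5 6 9 10 13 14

Derivation:
I0 ld r4 <- r5: IF@1 ID@2 stall=0 (-) EX@3 MEM@4 WB@5
I1 sub r2 <- r1,r3: IF@2 ID@3 stall=0 (-) EX@4 MEM@5 WB@6
I2 sub r4 <- r2,r2: IF@3 ID@4 stall=2 (RAW on I1.r2 (WB@6)) EX@7 MEM@8 WB@9
I3 add r2 <- r2,r1: IF@4 ID@7 stall=0 (-) EX@8 MEM@9 WB@10
I4 mul r4 <- r3,r2: IF@7 ID@8 stall=2 (RAW on I3.r2 (WB@10)) EX@11 MEM@12 WB@13
I5 sub r5 <- r3,r3: IF@8 ID@11 stall=0 (-) EX@12 MEM@13 WB@14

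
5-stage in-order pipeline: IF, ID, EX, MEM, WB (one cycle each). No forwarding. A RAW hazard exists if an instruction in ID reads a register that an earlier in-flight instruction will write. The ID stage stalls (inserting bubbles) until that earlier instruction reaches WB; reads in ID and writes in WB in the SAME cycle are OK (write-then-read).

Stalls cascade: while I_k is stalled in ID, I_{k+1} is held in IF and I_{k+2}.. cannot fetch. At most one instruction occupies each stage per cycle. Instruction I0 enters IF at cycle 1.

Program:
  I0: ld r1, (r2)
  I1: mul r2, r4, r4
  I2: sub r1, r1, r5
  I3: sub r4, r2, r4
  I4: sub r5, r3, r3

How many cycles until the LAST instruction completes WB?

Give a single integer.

I0 ld r1 <- r2: IF@1 ID@2 stall=0 (-) EX@3 MEM@4 WB@5
I1 mul r2 <- r4,r4: IF@2 ID@3 stall=0 (-) EX@4 MEM@5 WB@6
I2 sub r1 <- r1,r5: IF@3 ID@4 stall=1 (RAW on I0.r1 (WB@5)) EX@6 MEM@7 WB@8
I3 sub r4 <- r2,r4: IF@4 ID@6 stall=0 (-) EX@7 MEM@8 WB@9
I4 sub r5 <- r3,r3: IF@6 ID@7 stall=0 (-) EX@8 MEM@9 WB@10

Answer: 10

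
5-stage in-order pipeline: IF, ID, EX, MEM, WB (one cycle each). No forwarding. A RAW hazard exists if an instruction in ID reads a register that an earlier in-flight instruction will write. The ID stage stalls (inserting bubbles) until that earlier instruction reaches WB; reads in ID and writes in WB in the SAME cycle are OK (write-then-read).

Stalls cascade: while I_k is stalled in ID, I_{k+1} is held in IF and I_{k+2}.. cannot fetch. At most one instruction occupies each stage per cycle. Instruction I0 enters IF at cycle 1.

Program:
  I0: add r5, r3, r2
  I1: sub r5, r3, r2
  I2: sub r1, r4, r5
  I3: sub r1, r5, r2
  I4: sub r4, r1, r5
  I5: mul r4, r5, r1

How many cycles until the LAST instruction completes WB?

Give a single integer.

I0 add r5 <- r3,r2: IF@1 ID@2 stall=0 (-) EX@3 MEM@4 WB@5
I1 sub r5 <- r3,r2: IF@2 ID@3 stall=0 (-) EX@4 MEM@5 WB@6
I2 sub r1 <- r4,r5: IF@3 ID@4 stall=2 (RAW on I1.r5 (WB@6)) EX@7 MEM@8 WB@9
I3 sub r1 <- r5,r2: IF@4 ID@7 stall=0 (-) EX@8 MEM@9 WB@10
I4 sub r4 <- r1,r5: IF@7 ID@8 stall=2 (RAW on I3.r1 (WB@10)) EX@11 MEM@12 WB@13
I5 mul r4 <- r5,r1: IF@8 ID@11 stall=0 (-) EX@12 MEM@13 WB@14

Answer: 14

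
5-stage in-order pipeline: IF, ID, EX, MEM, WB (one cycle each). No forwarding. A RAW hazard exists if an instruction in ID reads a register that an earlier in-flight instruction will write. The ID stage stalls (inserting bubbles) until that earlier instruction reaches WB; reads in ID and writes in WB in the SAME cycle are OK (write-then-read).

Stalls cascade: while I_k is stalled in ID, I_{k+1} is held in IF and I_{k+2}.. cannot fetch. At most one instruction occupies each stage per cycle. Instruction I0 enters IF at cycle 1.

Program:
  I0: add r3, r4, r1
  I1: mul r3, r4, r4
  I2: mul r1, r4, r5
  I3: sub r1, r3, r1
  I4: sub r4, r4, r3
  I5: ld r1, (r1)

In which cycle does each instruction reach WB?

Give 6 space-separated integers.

Answer: 5 6 7 10 11 13

Derivation:
I0 add r3 <- r4,r1: IF@1 ID@2 stall=0 (-) EX@3 MEM@4 WB@5
I1 mul r3 <- r4,r4: IF@2 ID@3 stall=0 (-) EX@4 MEM@5 WB@6
I2 mul r1 <- r4,r5: IF@3 ID@4 stall=0 (-) EX@5 MEM@6 WB@7
I3 sub r1 <- r3,r1: IF@4 ID@5 stall=2 (RAW on I2.r1 (WB@7)) EX@8 MEM@9 WB@10
I4 sub r4 <- r4,r3: IF@5 ID@8 stall=0 (-) EX@9 MEM@10 WB@11
I5 ld r1 <- r1: IF@8 ID@9 stall=1 (RAW on I3.r1 (WB@10)) EX@11 MEM@12 WB@13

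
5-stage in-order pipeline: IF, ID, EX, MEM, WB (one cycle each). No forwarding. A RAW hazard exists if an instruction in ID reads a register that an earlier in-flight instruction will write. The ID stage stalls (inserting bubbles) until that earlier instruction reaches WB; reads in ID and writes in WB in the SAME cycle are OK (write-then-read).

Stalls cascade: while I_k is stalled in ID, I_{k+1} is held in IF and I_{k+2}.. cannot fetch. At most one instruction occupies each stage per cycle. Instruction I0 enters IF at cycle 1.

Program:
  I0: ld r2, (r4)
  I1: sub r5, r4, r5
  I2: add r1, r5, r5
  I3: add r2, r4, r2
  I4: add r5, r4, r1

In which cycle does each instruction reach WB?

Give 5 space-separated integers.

Answer: 5 6 9 10 12

Derivation:
I0 ld r2 <- r4: IF@1 ID@2 stall=0 (-) EX@3 MEM@4 WB@5
I1 sub r5 <- r4,r5: IF@2 ID@3 stall=0 (-) EX@4 MEM@5 WB@6
I2 add r1 <- r5,r5: IF@3 ID@4 stall=2 (RAW on I1.r5 (WB@6)) EX@7 MEM@8 WB@9
I3 add r2 <- r4,r2: IF@4 ID@7 stall=0 (-) EX@8 MEM@9 WB@10
I4 add r5 <- r4,r1: IF@7 ID@8 stall=1 (RAW on I2.r1 (WB@9)) EX@10 MEM@11 WB@12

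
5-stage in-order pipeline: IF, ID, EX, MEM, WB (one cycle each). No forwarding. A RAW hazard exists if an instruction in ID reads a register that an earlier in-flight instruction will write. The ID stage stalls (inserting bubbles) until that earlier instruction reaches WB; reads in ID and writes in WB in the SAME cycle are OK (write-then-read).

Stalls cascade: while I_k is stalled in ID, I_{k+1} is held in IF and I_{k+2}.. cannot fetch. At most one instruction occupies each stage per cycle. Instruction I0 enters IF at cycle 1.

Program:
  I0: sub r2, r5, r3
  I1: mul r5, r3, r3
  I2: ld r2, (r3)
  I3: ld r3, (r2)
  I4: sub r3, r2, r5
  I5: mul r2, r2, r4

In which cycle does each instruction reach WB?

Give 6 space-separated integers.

I0 sub r2 <- r5,r3: IF@1 ID@2 stall=0 (-) EX@3 MEM@4 WB@5
I1 mul r5 <- r3,r3: IF@2 ID@3 stall=0 (-) EX@4 MEM@5 WB@6
I2 ld r2 <- r3: IF@3 ID@4 stall=0 (-) EX@5 MEM@6 WB@7
I3 ld r3 <- r2: IF@4 ID@5 stall=2 (RAW on I2.r2 (WB@7)) EX@8 MEM@9 WB@10
I4 sub r3 <- r2,r5: IF@5 ID@8 stall=0 (-) EX@9 MEM@10 WB@11
I5 mul r2 <- r2,r4: IF@8 ID@9 stall=0 (-) EX@10 MEM@11 WB@12

Answer: 5 6 7 10 11 12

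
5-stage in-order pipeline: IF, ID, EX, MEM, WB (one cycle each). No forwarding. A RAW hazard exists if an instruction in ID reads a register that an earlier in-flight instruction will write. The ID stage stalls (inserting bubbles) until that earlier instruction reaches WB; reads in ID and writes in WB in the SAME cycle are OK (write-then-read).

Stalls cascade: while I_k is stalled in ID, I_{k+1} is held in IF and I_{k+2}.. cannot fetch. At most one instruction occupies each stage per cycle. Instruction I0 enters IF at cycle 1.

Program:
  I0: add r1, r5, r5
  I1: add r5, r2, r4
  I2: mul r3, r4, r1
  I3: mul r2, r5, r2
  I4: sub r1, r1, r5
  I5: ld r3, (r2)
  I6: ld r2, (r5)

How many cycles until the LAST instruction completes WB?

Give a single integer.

I0 add r1 <- r5,r5: IF@1 ID@2 stall=0 (-) EX@3 MEM@4 WB@5
I1 add r5 <- r2,r4: IF@2 ID@3 stall=0 (-) EX@4 MEM@5 WB@6
I2 mul r3 <- r4,r1: IF@3 ID@4 stall=1 (RAW on I0.r1 (WB@5)) EX@6 MEM@7 WB@8
I3 mul r2 <- r5,r2: IF@4 ID@6 stall=0 (-) EX@7 MEM@8 WB@9
I4 sub r1 <- r1,r5: IF@6 ID@7 stall=0 (-) EX@8 MEM@9 WB@10
I5 ld r3 <- r2: IF@7 ID@8 stall=1 (RAW on I3.r2 (WB@9)) EX@10 MEM@11 WB@12
I6 ld r2 <- r5: IF@8 ID@10 stall=0 (-) EX@11 MEM@12 WB@13

Answer: 13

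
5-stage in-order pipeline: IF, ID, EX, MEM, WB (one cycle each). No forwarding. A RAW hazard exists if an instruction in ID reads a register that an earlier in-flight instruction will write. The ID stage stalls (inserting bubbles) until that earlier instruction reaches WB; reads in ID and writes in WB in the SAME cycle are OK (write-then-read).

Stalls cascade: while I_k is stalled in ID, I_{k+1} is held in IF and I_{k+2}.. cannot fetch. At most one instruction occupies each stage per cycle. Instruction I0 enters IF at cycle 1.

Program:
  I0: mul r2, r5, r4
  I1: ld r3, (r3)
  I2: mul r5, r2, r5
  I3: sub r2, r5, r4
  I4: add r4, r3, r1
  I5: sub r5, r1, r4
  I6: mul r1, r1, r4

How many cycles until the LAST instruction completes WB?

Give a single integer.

Answer: 16

Derivation:
I0 mul r2 <- r5,r4: IF@1 ID@2 stall=0 (-) EX@3 MEM@4 WB@5
I1 ld r3 <- r3: IF@2 ID@3 stall=0 (-) EX@4 MEM@5 WB@6
I2 mul r5 <- r2,r5: IF@3 ID@4 stall=1 (RAW on I0.r2 (WB@5)) EX@6 MEM@7 WB@8
I3 sub r2 <- r5,r4: IF@4 ID@6 stall=2 (RAW on I2.r5 (WB@8)) EX@9 MEM@10 WB@11
I4 add r4 <- r3,r1: IF@6 ID@9 stall=0 (-) EX@10 MEM@11 WB@12
I5 sub r5 <- r1,r4: IF@9 ID@10 stall=2 (RAW on I4.r4 (WB@12)) EX@13 MEM@14 WB@15
I6 mul r1 <- r1,r4: IF@10 ID@13 stall=0 (-) EX@14 MEM@15 WB@16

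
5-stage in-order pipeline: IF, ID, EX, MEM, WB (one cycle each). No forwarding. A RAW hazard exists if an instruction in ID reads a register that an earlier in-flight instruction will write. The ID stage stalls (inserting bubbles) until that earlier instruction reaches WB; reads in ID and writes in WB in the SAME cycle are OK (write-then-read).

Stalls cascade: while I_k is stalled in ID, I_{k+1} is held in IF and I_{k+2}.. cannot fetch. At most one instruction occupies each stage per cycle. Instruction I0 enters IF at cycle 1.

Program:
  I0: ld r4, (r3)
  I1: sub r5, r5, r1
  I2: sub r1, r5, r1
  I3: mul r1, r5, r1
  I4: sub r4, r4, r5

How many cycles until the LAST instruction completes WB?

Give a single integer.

Answer: 13

Derivation:
I0 ld r4 <- r3: IF@1 ID@2 stall=0 (-) EX@3 MEM@4 WB@5
I1 sub r5 <- r5,r1: IF@2 ID@3 stall=0 (-) EX@4 MEM@5 WB@6
I2 sub r1 <- r5,r1: IF@3 ID@4 stall=2 (RAW on I1.r5 (WB@6)) EX@7 MEM@8 WB@9
I3 mul r1 <- r5,r1: IF@4 ID@7 stall=2 (RAW on I2.r1 (WB@9)) EX@10 MEM@11 WB@12
I4 sub r4 <- r4,r5: IF@7 ID@10 stall=0 (-) EX@11 MEM@12 WB@13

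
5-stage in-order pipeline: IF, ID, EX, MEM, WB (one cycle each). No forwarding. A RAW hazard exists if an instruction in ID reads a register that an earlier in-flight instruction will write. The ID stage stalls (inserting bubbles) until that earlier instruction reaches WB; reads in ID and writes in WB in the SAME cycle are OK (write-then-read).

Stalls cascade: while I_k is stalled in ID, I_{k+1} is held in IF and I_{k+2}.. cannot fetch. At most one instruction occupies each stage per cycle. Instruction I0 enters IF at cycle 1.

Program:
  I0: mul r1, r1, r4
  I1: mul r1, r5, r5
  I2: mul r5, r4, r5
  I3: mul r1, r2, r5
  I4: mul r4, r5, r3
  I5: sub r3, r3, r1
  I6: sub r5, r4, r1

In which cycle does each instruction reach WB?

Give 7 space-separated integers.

Answer: 5 6 7 10 11 13 14

Derivation:
I0 mul r1 <- r1,r4: IF@1 ID@2 stall=0 (-) EX@3 MEM@4 WB@5
I1 mul r1 <- r5,r5: IF@2 ID@3 stall=0 (-) EX@4 MEM@5 WB@6
I2 mul r5 <- r4,r5: IF@3 ID@4 stall=0 (-) EX@5 MEM@6 WB@7
I3 mul r1 <- r2,r5: IF@4 ID@5 stall=2 (RAW on I2.r5 (WB@7)) EX@8 MEM@9 WB@10
I4 mul r4 <- r5,r3: IF@5 ID@8 stall=0 (-) EX@9 MEM@10 WB@11
I5 sub r3 <- r3,r1: IF@8 ID@9 stall=1 (RAW on I3.r1 (WB@10)) EX@11 MEM@12 WB@13
I6 sub r5 <- r4,r1: IF@9 ID@11 stall=0 (-) EX@12 MEM@13 WB@14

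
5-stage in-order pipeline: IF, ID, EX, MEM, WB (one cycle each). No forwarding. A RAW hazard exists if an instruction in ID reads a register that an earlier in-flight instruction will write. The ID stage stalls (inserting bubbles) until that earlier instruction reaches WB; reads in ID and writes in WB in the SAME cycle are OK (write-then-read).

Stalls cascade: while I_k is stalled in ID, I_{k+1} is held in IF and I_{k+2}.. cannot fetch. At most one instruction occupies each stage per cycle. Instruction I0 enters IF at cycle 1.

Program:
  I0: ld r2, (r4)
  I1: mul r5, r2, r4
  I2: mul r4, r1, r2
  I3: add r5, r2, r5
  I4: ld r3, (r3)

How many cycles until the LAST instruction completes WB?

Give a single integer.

I0 ld r2 <- r4: IF@1 ID@2 stall=0 (-) EX@3 MEM@4 WB@5
I1 mul r5 <- r2,r4: IF@2 ID@3 stall=2 (RAW on I0.r2 (WB@5)) EX@6 MEM@7 WB@8
I2 mul r4 <- r1,r2: IF@3 ID@6 stall=0 (-) EX@7 MEM@8 WB@9
I3 add r5 <- r2,r5: IF@6 ID@7 stall=1 (RAW on I1.r5 (WB@8)) EX@9 MEM@10 WB@11
I4 ld r3 <- r3: IF@7 ID@9 stall=0 (-) EX@10 MEM@11 WB@12

Answer: 12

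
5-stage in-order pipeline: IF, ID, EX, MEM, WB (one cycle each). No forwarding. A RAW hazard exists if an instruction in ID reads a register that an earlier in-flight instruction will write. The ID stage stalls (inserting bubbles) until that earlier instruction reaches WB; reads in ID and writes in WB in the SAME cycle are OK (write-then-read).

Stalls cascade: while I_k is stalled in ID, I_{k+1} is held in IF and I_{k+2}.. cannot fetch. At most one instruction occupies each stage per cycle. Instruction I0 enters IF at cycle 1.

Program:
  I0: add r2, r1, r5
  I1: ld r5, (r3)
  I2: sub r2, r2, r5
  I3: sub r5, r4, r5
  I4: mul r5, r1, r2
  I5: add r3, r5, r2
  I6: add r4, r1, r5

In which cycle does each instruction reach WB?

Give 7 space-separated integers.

Answer: 5 6 9 10 12 15 16

Derivation:
I0 add r2 <- r1,r5: IF@1 ID@2 stall=0 (-) EX@3 MEM@4 WB@5
I1 ld r5 <- r3: IF@2 ID@3 stall=0 (-) EX@4 MEM@5 WB@6
I2 sub r2 <- r2,r5: IF@3 ID@4 stall=2 (RAW on I1.r5 (WB@6)) EX@7 MEM@8 WB@9
I3 sub r5 <- r4,r5: IF@4 ID@7 stall=0 (-) EX@8 MEM@9 WB@10
I4 mul r5 <- r1,r2: IF@7 ID@8 stall=1 (RAW on I2.r2 (WB@9)) EX@10 MEM@11 WB@12
I5 add r3 <- r5,r2: IF@8 ID@10 stall=2 (RAW on I4.r5 (WB@12)) EX@13 MEM@14 WB@15
I6 add r4 <- r1,r5: IF@10 ID@13 stall=0 (-) EX@14 MEM@15 WB@16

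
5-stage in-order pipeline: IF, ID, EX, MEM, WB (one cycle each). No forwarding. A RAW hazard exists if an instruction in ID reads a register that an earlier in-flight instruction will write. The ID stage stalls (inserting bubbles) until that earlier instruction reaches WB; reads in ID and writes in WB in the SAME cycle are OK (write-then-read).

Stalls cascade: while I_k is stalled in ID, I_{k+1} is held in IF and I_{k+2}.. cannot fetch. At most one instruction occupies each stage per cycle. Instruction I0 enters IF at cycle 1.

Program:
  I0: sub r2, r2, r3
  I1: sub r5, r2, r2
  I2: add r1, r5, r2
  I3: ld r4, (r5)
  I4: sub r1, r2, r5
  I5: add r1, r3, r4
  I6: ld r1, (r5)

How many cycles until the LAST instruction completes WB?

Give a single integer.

I0 sub r2 <- r2,r3: IF@1 ID@2 stall=0 (-) EX@3 MEM@4 WB@5
I1 sub r5 <- r2,r2: IF@2 ID@3 stall=2 (RAW on I0.r2 (WB@5)) EX@6 MEM@7 WB@8
I2 add r1 <- r5,r2: IF@3 ID@6 stall=2 (RAW on I1.r5 (WB@8)) EX@9 MEM@10 WB@11
I3 ld r4 <- r5: IF@6 ID@9 stall=0 (-) EX@10 MEM@11 WB@12
I4 sub r1 <- r2,r5: IF@9 ID@10 stall=0 (-) EX@11 MEM@12 WB@13
I5 add r1 <- r3,r4: IF@10 ID@11 stall=1 (RAW on I3.r4 (WB@12)) EX@13 MEM@14 WB@15
I6 ld r1 <- r5: IF@11 ID@13 stall=0 (-) EX@14 MEM@15 WB@16

Answer: 16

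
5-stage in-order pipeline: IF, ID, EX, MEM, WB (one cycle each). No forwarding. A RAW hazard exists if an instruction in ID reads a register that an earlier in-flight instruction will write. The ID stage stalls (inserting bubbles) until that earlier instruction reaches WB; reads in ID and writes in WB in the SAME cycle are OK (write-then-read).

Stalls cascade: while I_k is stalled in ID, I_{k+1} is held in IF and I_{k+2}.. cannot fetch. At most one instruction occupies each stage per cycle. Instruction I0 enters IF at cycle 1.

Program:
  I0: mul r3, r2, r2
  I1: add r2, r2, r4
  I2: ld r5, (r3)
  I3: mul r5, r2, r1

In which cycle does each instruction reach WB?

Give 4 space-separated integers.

I0 mul r3 <- r2,r2: IF@1 ID@2 stall=0 (-) EX@3 MEM@4 WB@5
I1 add r2 <- r2,r4: IF@2 ID@3 stall=0 (-) EX@4 MEM@5 WB@6
I2 ld r5 <- r3: IF@3 ID@4 stall=1 (RAW on I0.r3 (WB@5)) EX@6 MEM@7 WB@8
I3 mul r5 <- r2,r1: IF@4 ID@6 stall=0 (-) EX@7 MEM@8 WB@9

Answer: 5 6 8 9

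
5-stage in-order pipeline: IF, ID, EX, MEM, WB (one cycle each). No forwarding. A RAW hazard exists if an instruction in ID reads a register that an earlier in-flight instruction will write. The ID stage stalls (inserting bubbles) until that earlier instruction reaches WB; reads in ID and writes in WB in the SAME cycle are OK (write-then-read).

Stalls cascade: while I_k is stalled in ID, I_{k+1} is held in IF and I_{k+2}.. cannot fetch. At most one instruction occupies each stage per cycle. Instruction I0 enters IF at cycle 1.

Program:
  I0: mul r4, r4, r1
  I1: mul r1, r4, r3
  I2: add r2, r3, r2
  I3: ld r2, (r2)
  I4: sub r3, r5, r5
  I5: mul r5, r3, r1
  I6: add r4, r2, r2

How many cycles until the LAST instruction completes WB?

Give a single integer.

I0 mul r4 <- r4,r1: IF@1 ID@2 stall=0 (-) EX@3 MEM@4 WB@5
I1 mul r1 <- r4,r3: IF@2 ID@3 stall=2 (RAW on I0.r4 (WB@5)) EX@6 MEM@7 WB@8
I2 add r2 <- r3,r2: IF@3 ID@6 stall=0 (-) EX@7 MEM@8 WB@9
I3 ld r2 <- r2: IF@6 ID@7 stall=2 (RAW on I2.r2 (WB@9)) EX@10 MEM@11 WB@12
I4 sub r3 <- r5,r5: IF@7 ID@10 stall=0 (-) EX@11 MEM@12 WB@13
I5 mul r5 <- r3,r1: IF@10 ID@11 stall=2 (RAW on I4.r3 (WB@13)) EX@14 MEM@15 WB@16
I6 add r4 <- r2,r2: IF@11 ID@14 stall=0 (-) EX@15 MEM@16 WB@17

Answer: 17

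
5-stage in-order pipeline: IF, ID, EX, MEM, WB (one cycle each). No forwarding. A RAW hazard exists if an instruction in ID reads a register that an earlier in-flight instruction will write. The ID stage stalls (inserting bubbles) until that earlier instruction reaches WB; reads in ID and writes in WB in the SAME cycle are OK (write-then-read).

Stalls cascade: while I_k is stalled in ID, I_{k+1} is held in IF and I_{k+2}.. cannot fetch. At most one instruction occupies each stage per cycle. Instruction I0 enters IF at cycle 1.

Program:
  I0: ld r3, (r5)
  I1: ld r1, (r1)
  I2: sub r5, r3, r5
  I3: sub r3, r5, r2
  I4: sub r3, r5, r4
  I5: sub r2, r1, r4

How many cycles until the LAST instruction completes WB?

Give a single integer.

Answer: 13

Derivation:
I0 ld r3 <- r5: IF@1 ID@2 stall=0 (-) EX@3 MEM@4 WB@5
I1 ld r1 <- r1: IF@2 ID@3 stall=0 (-) EX@4 MEM@5 WB@6
I2 sub r5 <- r3,r5: IF@3 ID@4 stall=1 (RAW on I0.r3 (WB@5)) EX@6 MEM@7 WB@8
I3 sub r3 <- r5,r2: IF@4 ID@6 stall=2 (RAW on I2.r5 (WB@8)) EX@9 MEM@10 WB@11
I4 sub r3 <- r5,r4: IF@6 ID@9 stall=0 (-) EX@10 MEM@11 WB@12
I5 sub r2 <- r1,r4: IF@9 ID@10 stall=0 (-) EX@11 MEM@12 WB@13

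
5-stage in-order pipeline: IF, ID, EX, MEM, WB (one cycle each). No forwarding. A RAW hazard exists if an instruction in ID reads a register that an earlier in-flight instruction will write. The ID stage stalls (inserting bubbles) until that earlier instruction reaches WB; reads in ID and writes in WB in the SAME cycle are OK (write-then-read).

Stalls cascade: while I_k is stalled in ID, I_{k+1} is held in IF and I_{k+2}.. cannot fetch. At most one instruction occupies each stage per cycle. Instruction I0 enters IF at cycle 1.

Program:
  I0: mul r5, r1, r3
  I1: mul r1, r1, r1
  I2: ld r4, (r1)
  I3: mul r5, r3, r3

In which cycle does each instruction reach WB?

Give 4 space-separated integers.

I0 mul r5 <- r1,r3: IF@1 ID@2 stall=0 (-) EX@3 MEM@4 WB@5
I1 mul r1 <- r1,r1: IF@2 ID@3 stall=0 (-) EX@4 MEM@5 WB@6
I2 ld r4 <- r1: IF@3 ID@4 stall=2 (RAW on I1.r1 (WB@6)) EX@7 MEM@8 WB@9
I3 mul r5 <- r3,r3: IF@4 ID@7 stall=0 (-) EX@8 MEM@9 WB@10

Answer: 5 6 9 10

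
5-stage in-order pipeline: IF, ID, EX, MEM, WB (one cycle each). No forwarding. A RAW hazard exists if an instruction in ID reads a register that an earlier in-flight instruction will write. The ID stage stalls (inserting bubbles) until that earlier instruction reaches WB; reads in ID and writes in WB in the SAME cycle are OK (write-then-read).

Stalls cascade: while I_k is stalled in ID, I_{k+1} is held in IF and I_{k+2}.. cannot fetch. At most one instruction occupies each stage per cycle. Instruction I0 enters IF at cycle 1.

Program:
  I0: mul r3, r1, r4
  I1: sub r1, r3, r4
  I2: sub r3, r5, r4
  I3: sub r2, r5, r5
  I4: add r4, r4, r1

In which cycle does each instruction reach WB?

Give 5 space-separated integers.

I0 mul r3 <- r1,r4: IF@1 ID@2 stall=0 (-) EX@3 MEM@4 WB@5
I1 sub r1 <- r3,r4: IF@2 ID@3 stall=2 (RAW on I0.r3 (WB@5)) EX@6 MEM@7 WB@8
I2 sub r3 <- r5,r4: IF@3 ID@6 stall=0 (-) EX@7 MEM@8 WB@9
I3 sub r2 <- r5,r5: IF@6 ID@7 stall=0 (-) EX@8 MEM@9 WB@10
I4 add r4 <- r4,r1: IF@7 ID@8 stall=0 (-) EX@9 MEM@10 WB@11

Answer: 5 8 9 10 11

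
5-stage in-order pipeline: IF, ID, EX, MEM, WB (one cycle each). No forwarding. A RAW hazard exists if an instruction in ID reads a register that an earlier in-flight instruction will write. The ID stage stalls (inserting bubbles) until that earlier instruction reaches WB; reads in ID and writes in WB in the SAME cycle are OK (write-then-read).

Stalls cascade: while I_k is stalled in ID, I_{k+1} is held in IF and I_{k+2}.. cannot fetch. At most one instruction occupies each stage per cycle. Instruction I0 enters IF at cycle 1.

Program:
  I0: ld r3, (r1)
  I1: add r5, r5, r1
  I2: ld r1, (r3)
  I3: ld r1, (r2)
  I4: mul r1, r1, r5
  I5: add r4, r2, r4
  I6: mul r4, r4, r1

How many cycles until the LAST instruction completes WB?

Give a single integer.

Answer: 16

Derivation:
I0 ld r3 <- r1: IF@1 ID@2 stall=0 (-) EX@3 MEM@4 WB@5
I1 add r5 <- r5,r1: IF@2 ID@3 stall=0 (-) EX@4 MEM@5 WB@6
I2 ld r1 <- r3: IF@3 ID@4 stall=1 (RAW on I0.r3 (WB@5)) EX@6 MEM@7 WB@8
I3 ld r1 <- r2: IF@4 ID@6 stall=0 (-) EX@7 MEM@8 WB@9
I4 mul r1 <- r1,r5: IF@6 ID@7 stall=2 (RAW on I3.r1 (WB@9)) EX@10 MEM@11 WB@12
I5 add r4 <- r2,r4: IF@7 ID@10 stall=0 (-) EX@11 MEM@12 WB@13
I6 mul r4 <- r4,r1: IF@10 ID@11 stall=2 (RAW on I5.r4 (WB@13)) EX@14 MEM@15 WB@16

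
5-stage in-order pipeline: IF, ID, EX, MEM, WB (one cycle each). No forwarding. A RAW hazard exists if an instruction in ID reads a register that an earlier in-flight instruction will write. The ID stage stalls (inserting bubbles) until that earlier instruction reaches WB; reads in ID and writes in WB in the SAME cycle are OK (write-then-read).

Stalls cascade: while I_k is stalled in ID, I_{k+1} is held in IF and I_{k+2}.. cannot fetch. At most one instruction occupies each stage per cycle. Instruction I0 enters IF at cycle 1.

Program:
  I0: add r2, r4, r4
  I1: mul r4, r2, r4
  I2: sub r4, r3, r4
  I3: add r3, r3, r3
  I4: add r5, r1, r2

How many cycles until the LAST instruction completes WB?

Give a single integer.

I0 add r2 <- r4,r4: IF@1 ID@2 stall=0 (-) EX@3 MEM@4 WB@5
I1 mul r4 <- r2,r4: IF@2 ID@3 stall=2 (RAW on I0.r2 (WB@5)) EX@6 MEM@7 WB@8
I2 sub r4 <- r3,r4: IF@3 ID@6 stall=2 (RAW on I1.r4 (WB@8)) EX@9 MEM@10 WB@11
I3 add r3 <- r3,r3: IF@6 ID@9 stall=0 (-) EX@10 MEM@11 WB@12
I4 add r5 <- r1,r2: IF@9 ID@10 stall=0 (-) EX@11 MEM@12 WB@13

Answer: 13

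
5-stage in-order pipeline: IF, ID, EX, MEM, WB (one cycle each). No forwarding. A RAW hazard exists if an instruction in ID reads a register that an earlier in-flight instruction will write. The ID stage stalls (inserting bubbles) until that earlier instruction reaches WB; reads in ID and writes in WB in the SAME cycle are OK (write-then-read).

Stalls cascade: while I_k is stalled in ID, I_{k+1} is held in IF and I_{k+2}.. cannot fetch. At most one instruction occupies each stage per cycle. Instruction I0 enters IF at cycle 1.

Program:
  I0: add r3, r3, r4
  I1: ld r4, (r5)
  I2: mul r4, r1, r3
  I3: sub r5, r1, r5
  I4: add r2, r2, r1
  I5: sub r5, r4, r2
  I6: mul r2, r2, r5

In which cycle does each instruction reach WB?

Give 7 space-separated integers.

I0 add r3 <- r3,r4: IF@1 ID@2 stall=0 (-) EX@3 MEM@4 WB@5
I1 ld r4 <- r5: IF@2 ID@3 stall=0 (-) EX@4 MEM@5 WB@6
I2 mul r4 <- r1,r3: IF@3 ID@4 stall=1 (RAW on I0.r3 (WB@5)) EX@6 MEM@7 WB@8
I3 sub r5 <- r1,r5: IF@4 ID@6 stall=0 (-) EX@7 MEM@8 WB@9
I4 add r2 <- r2,r1: IF@6 ID@7 stall=0 (-) EX@8 MEM@9 WB@10
I5 sub r5 <- r4,r2: IF@7 ID@8 stall=2 (RAW on I4.r2 (WB@10)) EX@11 MEM@12 WB@13
I6 mul r2 <- r2,r5: IF@8 ID@11 stall=2 (RAW on I5.r5 (WB@13)) EX@14 MEM@15 WB@16

Answer: 5 6 8 9 10 13 16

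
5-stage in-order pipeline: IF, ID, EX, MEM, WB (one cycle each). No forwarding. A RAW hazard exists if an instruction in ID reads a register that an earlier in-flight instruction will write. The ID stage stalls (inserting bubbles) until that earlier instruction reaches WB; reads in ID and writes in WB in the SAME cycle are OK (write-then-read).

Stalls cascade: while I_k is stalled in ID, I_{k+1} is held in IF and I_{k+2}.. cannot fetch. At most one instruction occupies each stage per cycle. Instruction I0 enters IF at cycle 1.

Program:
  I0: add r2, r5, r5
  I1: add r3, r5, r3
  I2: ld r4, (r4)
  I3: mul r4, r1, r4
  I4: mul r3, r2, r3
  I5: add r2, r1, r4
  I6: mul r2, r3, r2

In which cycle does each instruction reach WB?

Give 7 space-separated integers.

I0 add r2 <- r5,r5: IF@1 ID@2 stall=0 (-) EX@3 MEM@4 WB@5
I1 add r3 <- r5,r3: IF@2 ID@3 stall=0 (-) EX@4 MEM@5 WB@6
I2 ld r4 <- r4: IF@3 ID@4 stall=0 (-) EX@5 MEM@6 WB@7
I3 mul r4 <- r1,r4: IF@4 ID@5 stall=2 (RAW on I2.r4 (WB@7)) EX@8 MEM@9 WB@10
I4 mul r3 <- r2,r3: IF@5 ID@8 stall=0 (-) EX@9 MEM@10 WB@11
I5 add r2 <- r1,r4: IF@8 ID@9 stall=1 (RAW on I3.r4 (WB@10)) EX@11 MEM@12 WB@13
I6 mul r2 <- r3,r2: IF@9 ID@11 stall=2 (RAW on I5.r2 (WB@13)) EX@14 MEM@15 WB@16

Answer: 5 6 7 10 11 13 16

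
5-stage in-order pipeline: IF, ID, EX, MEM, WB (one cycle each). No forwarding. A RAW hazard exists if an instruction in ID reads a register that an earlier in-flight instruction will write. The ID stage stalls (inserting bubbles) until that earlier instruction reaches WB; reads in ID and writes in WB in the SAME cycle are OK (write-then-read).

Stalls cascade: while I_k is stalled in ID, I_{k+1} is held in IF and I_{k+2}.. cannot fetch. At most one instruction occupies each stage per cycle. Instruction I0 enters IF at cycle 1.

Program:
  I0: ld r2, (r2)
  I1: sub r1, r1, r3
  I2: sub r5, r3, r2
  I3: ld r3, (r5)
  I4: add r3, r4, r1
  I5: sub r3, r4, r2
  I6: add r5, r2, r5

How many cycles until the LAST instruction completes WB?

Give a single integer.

Answer: 14

Derivation:
I0 ld r2 <- r2: IF@1 ID@2 stall=0 (-) EX@3 MEM@4 WB@5
I1 sub r1 <- r1,r3: IF@2 ID@3 stall=0 (-) EX@4 MEM@5 WB@6
I2 sub r5 <- r3,r2: IF@3 ID@4 stall=1 (RAW on I0.r2 (WB@5)) EX@6 MEM@7 WB@8
I3 ld r3 <- r5: IF@4 ID@6 stall=2 (RAW on I2.r5 (WB@8)) EX@9 MEM@10 WB@11
I4 add r3 <- r4,r1: IF@6 ID@9 stall=0 (-) EX@10 MEM@11 WB@12
I5 sub r3 <- r4,r2: IF@9 ID@10 stall=0 (-) EX@11 MEM@12 WB@13
I6 add r5 <- r2,r5: IF@10 ID@11 stall=0 (-) EX@12 MEM@13 WB@14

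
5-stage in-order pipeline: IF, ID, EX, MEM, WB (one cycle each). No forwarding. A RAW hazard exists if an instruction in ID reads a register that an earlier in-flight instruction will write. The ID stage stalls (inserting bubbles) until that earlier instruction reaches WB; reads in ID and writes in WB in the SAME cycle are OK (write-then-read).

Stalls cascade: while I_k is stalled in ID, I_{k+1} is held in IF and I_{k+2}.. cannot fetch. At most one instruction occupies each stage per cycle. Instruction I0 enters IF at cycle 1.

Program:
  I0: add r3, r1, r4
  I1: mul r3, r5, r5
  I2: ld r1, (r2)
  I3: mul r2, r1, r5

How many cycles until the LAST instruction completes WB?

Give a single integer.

I0 add r3 <- r1,r4: IF@1 ID@2 stall=0 (-) EX@3 MEM@4 WB@5
I1 mul r3 <- r5,r5: IF@2 ID@3 stall=0 (-) EX@4 MEM@5 WB@6
I2 ld r1 <- r2: IF@3 ID@4 stall=0 (-) EX@5 MEM@6 WB@7
I3 mul r2 <- r1,r5: IF@4 ID@5 stall=2 (RAW on I2.r1 (WB@7)) EX@8 MEM@9 WB@10

Answer: 10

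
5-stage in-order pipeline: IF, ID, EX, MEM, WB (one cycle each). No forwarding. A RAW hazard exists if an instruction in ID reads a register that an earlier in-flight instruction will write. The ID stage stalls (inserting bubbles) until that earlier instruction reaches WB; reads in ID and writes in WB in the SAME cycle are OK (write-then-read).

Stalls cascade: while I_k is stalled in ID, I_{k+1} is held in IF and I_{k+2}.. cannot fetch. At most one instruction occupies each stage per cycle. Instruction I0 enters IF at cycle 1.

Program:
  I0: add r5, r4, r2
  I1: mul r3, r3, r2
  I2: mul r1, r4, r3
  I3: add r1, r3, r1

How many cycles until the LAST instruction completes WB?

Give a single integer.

I0 add r5 <- r4,r2: IF@1 ID@2 stall=0 (-) EX@3 MEM@4 WB@5
I1 mul r3 <- r3,r2: IF@2 ID@3 stall=0 (-) EX@4 MEM@5 WB@6
I2 mul r1 <- r4,r3: IF@3 ID@4 stall=2 (RAW on I1.r3 (WB@6)) EX@7 MEM@8 WB@9
I3 add r1 <- r3,r1: IF@4 ID@7 stall=2 (RAW on I2.r1 (WB@9)) EX@10 MEM@11 WB@12

Answer: 12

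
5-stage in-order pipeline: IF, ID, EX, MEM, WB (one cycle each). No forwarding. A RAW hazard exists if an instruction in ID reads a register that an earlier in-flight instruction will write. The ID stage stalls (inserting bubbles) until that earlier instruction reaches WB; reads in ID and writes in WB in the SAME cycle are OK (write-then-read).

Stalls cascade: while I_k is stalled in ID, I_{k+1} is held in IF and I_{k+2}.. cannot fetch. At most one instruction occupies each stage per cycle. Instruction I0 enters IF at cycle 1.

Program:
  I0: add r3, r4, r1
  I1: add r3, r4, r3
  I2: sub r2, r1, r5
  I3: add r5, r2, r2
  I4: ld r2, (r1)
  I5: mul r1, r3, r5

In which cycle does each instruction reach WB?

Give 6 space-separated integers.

Answer: 5 8 9 12 13 15

Derivation:
I0 add r3 <- r4,r1: IF@1 ID@2 stall=0 (-) EX@3 MEM@4 WB@5
I1 add r3 <- r4,r3: IF@2 ID@3 stall=2 (RAW on I0.r3 (WB@5)) EX@6 MEM@7 WB@8
I2 sub r2 <- r1,r5: IF@3 ID@6 stall=0 (-) EX@7 MEM@8 WB@9
I3 add r5 <- r2,r2: IF@6 ID@7 stall=2 (RAW on I2.r2 (WB@9)) EX@10 MEM@11 WB@12
I4 ld r2 <- r1: IF@7 ID@10 stall=0 (-) EX@11 MEM@12 WB@13
I5 mul r1 <- r3,r5: IF@10 ID@11 stall=1 (RAW on I3.r5 (WB@12)) EX@13 MEM@14 WB@15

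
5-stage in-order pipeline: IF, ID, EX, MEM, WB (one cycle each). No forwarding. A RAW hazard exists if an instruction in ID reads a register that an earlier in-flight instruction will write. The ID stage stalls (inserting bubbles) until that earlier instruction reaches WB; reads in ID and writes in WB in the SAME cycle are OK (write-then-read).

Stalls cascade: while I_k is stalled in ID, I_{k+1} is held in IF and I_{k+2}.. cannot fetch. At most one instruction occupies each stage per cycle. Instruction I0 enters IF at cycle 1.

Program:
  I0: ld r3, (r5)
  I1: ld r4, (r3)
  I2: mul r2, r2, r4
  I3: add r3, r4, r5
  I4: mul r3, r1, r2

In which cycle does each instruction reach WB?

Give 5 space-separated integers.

Answer: 5 8 11 12 14

Derivation:
I0 ld r3 <- r5: IF@1 ID@2 stall=0 (-) EX@3 MEM@4 WB@5
I1 ld r4 <- r3: IF@2 ID@3 stall=2 (RAW on I0.r3 (WB@5)) EX@6 MEM@7 WB@8
I2 mul r2 <- r2,r4: IF@3 ID@6 stall=2 (RAW on I1.r4 (WB@8)) EX@9 MEM@10 WB@11
I3 add r3 <- r4,r5: IF@6 ID@9 stall=0 (-) EX@10 MEM@11 WB@12
I4 mul r3 <- r1,r2: IF@9 ID@10 stall=1 (RAW on I2.r2 (WB@11)) EX@12 MEM@13 WB@14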